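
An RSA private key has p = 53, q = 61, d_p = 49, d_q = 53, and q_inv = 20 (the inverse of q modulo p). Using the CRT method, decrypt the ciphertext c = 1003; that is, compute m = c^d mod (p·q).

m₁ = c^(d_p) mod p: c ≡ 49 (mod 53), and 49^49 mod 53 = 24.
m₂ = c^(d_q) mod q: c ≡ 27 (mod 61), and 27^53 mod 61 = 41.
h = q_inv·(m₁ − m₂) mod p = 20·(24 − 41) mod 53 = 31.
m = m₂ + h·q = 41 + 31·61 = 1932.

1932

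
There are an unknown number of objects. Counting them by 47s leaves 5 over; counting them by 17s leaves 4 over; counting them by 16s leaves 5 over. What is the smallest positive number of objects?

Combine the congruences pairwise.
From N ≡ 5 (mod 47) write N = 5 + 47t. Substituting into N ≡ 4 (mod 17) gives 47t ≡ 16 (mod 17), and since 13⁻¹ ≡ 4 (mod 17), t ≡ 13. Hence N ≡ 5 + 47·13 = 616 (mod 799).
From N ≡ 616 (mod 799) write N = 616 + 799t. Substituting into N ≡ 5 (mod 16) gives 799t ≡ 13 (mod 16), and since 15⁻¹ ≡ 15 (mod 16), t ≡ 3. Hence N ≡ 616 + 799·3 = 3013 (mod 12784).

3013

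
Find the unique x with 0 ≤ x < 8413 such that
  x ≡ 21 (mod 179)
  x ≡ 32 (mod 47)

Combine the congruences pairwise.
From x ≡ 21 (mod 179) write x = 21 + 179t. Substituting into x ≡ 32 (mod 47) gives 179t ≡ 11 (mod 47), and since 38⁻¹ ≡ 26 (mod 47), t ≡ 4. Hence x ≡ 21 + 179·4 = 737 (mod 8413).

737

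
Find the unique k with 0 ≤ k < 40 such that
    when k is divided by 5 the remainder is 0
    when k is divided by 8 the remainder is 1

From k ≡ 0 (mod 5) write k = 0 + 5t. Substituting into k ≡ 1 (mod 8) gives 5t ≡ 1 (mod 8), and since 5⁻¹ ≡ 5 (mod 8), t ≡ 5. Hence k ≡ 0 + 5·5 = 25 (mod 40).

25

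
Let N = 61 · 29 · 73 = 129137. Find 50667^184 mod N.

92961

Mod 61: 50667 ≡ 37; by Fermat, exponent reduces to 184 mod 60 = 4; 37^4 ≡ 58 (mod 61).
Mod 29: 50667 ≡ 4; by Fermat, exponent reduces to 184 mod 28 = 16; 4^16 ≡ 16 (mod 29).
Mod 73: 50667 ≡ 5; by Fermat, exponent reduces to 184 mod 72 = 40; 5^40 ≡ 32 (mod 73).
Combine by CRT: x ≡ 58 (mod 61), x ≡ 16 (mod 29), x ≡ 32 (mod 73) ⇒ x ≡ 92961 (mod 129137).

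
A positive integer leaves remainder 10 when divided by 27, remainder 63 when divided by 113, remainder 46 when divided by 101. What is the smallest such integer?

The moduli are pairwise coprime; M = 27·113·101 = 308151.
M/27 = 11413; 11413 ≡ 19 (mod 27); 19·10 ≡ 1, so inverse 10.
M/113 = 2727; 2727 ≡ 15 (mod 113); 15·98 ≡ 1, so inverse 98.
M/101 = 3051; 3051 ≡ 21 (mod 101); 21·77 ≡ 1, so inverse 77.
N ≡ 10·11413·10 + 63·2727·98 + 46·3051·77 = 28784440.
28784440 mod 308151 = 126397.

126397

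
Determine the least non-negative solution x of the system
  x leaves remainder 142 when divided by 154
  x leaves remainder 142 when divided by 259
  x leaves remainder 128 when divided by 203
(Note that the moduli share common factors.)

159686

gcd(154, 259) = 7 and 7 | (142 − 142), so the pair is consistent; merging gives x ≡ 142 (mod 5698), where 5698 = lcm(154, 259).
gcd(5698, 203) = 7 and 7 | (128 − 142), so the pair is consistent; merging gives x ≡ 159686 (mod 165242), where 165242 = lcm(5698, 203).
The solution is unique modulo lcm(154, 259, 203) = 165242.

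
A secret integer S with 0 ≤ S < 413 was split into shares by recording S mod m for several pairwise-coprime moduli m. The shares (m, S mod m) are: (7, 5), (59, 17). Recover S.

From S ≡ 5 (mod 7) write S = 5 + 7t. Substituting into S ≡ 17 (mod 59) gives 7t ≡ 12 (mod 59), and since 7⁻¹ ≡ 17 (mod 59), t ≡ 27. Hence S ≡ 5 + 7·27 = 194 (mod 413).

194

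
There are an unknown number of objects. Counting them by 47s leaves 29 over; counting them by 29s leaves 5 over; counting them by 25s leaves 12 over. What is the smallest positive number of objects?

The moduli are pairwise coprime; M = 47·29·25 = 34075.
M/47 = 725; 725 ≡ 20 (mod 47); 20·40 ≡ 1, so inverse 40.
M/29 = 1175; 1175 ≡ 15 (mod 29); 15·2 ≡ 1, so inverse 2.
M/25 = 1363; 1363 ≡ 13 (mod 25); 13·2 ≡ 1, so inverse 2.
N ≡ 29·725·40 + 5·1175·2 + 12·1363·2 = 885462.
885462 mod 34075 = 33587.

33587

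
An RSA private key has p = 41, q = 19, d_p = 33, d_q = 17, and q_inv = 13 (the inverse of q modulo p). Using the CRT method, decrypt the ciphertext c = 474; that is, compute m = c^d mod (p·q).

m₁ = c^(d_p) mod p: c ≡ 23 (mod 41), and 23^33 mod 41 = 31.
m₂ = c^(d_q) mod q: c ≡ 18 (mod 19), and 18^17 mod 19 = 18.
h = q_inv·(m₁ − m₂) mod p = 13·(31 − 18) mod 41 = 5.
m = m₂ + h·q = 18 + 5·19 = 113.

113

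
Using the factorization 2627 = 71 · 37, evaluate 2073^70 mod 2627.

1

Mod 71: 2073 ≡ 14; since 70 | 70, by Fermat 14^70 ≡ 1 (mod 71).
Mod 37: 2073 ≡ 1; by Fermat, exponent reduces to 70 mod 36 = 34; 1^34 ≡ 1 (mod 37).
Combine by CRT: x ≡ 1 (mod 71), x ≡ 1 (mod 37) ⇒ x ≡ 1 (mod 2627).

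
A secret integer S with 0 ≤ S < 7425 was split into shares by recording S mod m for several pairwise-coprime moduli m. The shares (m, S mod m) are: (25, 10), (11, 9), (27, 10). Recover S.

5410

The moduli are pairwise coprime; N = 25·11·27 = 7425.
N/25 = 297; 297 ≡ 22 (mod 25); 22·8 ≡ 1, so inverse 8.
N/11 = 675; 675 ≡ 4 (mod 11); 4·3 ≡ 1, so inverse 3.
N/27 = 275; 275 ≡ 5 (mod 27); 5·11 ≡ 1, so inverse 11.
S ≡ 10·297·8 + 9·675·3 + 10·275·11 = 72235.
72235 mod 7425 = 5410.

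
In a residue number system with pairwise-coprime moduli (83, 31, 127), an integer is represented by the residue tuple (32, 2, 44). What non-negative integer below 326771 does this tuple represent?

100628

The moduli are pairwise coprime; N = 83·31·127 = 326771.
N/83 = 3937; 3937 ≡ 36 (mod 83); 36·30 ≡ 1, so inverse 30.
N/31 = 10541; 10541 ≡ 1 (mod 31), inverse 1.
N/127 = 2573; 2573 ≡ 33 (mod 127); 33·77 ≡ 1, so inverse 77.
x ≡ 32·3937·30 + 2·10541·1 + 44·2573·77 = 12517926.
12517926 mod 326771 = 100628.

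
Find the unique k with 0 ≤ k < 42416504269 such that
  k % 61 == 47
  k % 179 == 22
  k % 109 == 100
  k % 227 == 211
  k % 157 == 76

Combine the congruences pairwise.
From k ≡ 47 (mod 61) write k = 47 + 61t. Substituting into k ≡ 22 (mod 179) gives 61t ≡ 154 (mod 179), and since 61⁻¹ ≡ 135 (mod 179), t ≡ 26. Hence k ≡ 47 + 61·26 = 1633 (mod 10919).
From k ≡ 1633 (mod 10919) write k = 1633 + 10919t. Substituting into k ≡ 100 (mod 109) gives 10919t ≡ 102 (mod 109), and since 19⁻¹ ≡ 23 (mod 109), t ≡ 57. Hence k ≡ 1633 + 10919·57 = 624016 (mod 1190171).
From k ≡ 624016 (mod 1190171) write k = 624016 + 1190171t. Substituting into k ≡ 211 (mod 227) gives 1190171t ≡ 218 (mod 227), and since 10⁻¹ ≡ 159 (mod 227), t ≡ 158. Hence k ≡ 624016 + 1190171·158 = 188671034 (mod 270168817).
From k ≡ 188671034 (mod 270168817) write k = 188671034 + 270168817t. Substituting into k ≡ 76 (mod 157) gives 270168817t ≡ 24 (mod 157), and since 77⁻¹ ≡ 104 (mod 157), t ≡ 141. Hence k ≡ 188671034 + 270168817·141 = 38282474231 (mod 42416504269).

38282474231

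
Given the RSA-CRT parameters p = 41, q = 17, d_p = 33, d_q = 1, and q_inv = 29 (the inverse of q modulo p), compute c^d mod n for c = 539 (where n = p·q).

m₁ = c^(d_p) mod p: c ≡ 6 (mod 41), and 6^33 mod 41 = 17.
m₂ = c^(d_q) mod q: c ≡ 12 (mod 17), and 12^1 mod 17 = 12.
h = q_inv·(m₁ − m₂) mod p = 29·(17 − 12) mod 41 = 22.
m = m₂ + h·q = 12 + 22·17 = 386.

386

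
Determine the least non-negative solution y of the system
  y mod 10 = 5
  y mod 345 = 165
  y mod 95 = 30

gcd(10, 345) = 5 and 5 | (165 − 5), so the pair is consistent; merging gives y ≡ 165 (mod 690), where 690 = lcm(10, 345).
gcd(690, 95) = 5 and 5 | (30 − 165), so the pair is consistent; merging gives y ≡ 4305 (mod 13110), where 13110 = lcm(690, 95).
The solution is unique modulo lcm(10, 345, 95) = 13110.

4305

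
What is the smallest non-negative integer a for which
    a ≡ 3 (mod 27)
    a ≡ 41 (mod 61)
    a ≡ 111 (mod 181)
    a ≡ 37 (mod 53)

The moduli are pairwise coprime; N = 27·61·181·53 = 15799671.
N/27 = 585173; 585173 ≡ 2 (mod 27); 2·14 ≡ 1, so inverse 14.
N/61 = 259011; 259011 ≡ 5 (mod 61); 5·49 ≡ 1, so inverse 49.
N/181 = 87291; 87291 ≡ 49 (mod 181); 49·133 ≡ 1, so inverse 133.
N/53 = 298107; 298107 ≡ 35 (mod 53); 35·50 ≡ 1, so inverse 50.
a ≡ 3·585173·14 + 41·259011·49 + 111·87291·133 + 37·298107·50 = 2385105348.
2385105348 mod 15799671 = 15154698.

15154698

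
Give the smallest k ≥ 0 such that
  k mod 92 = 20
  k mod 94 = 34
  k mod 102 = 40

159364

gcd(92, 94) = 2 and 2 | (34 − 20), so the pair is consistent; merging gives k ≡ 3700 (mod 4324), where 4324 = lcm(92, 94).
gcd(4324, 102) = 2 and 2 | (40 − 3700), so the pair is consistent; merging gives k ≡ 159364 (mod 220524), where 220524 = lcm(4324, 102).
The solution is unique modulo lcm(92, 94, 102) = 220524.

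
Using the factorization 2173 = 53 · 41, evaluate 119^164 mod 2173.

Mod 53: 119 ≡ 13; by Fermat, exponent reduces to 164 mod 52 = 8; 13^8 ≡ 36 (mod 53).
Mod 41: 119 ≡ 37; by Fermat, exponent reduces to 164 mod 40 = 4; 37^4 ≡ 10 (mod 41).
Combine by CRT: x ≡ 36 (mod 53), x ≡ 10 (mod 41) ⇒ x ≡ 1732 (mod 2173).

1732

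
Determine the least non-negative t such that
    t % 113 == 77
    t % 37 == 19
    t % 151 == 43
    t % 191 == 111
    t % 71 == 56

Combine the congruences pairwise.
From t ≡ 77 (mod 113) write t = 77 + 113s. Substituting into t ≡ 19 (mod 37) gives 113s ≡ 16 (mod 37), and since 2⁻¹ ≡ 19 (mod 37), s ≡ 8. Hence t ≡ 77 + 113·8 = 981 (mod 4181).
From t ≡ 981 (mod 4181) write t = 981 + 4181s. Substituting into t ≡ 43 (mod 151) gives 4181s ≡ 119 (mod 151), and since 104⁻¹ ≡ 106 (mod 151), s ≡ 81. Hence t ≡ 981 + 4181·81 = 339642 (mod 631331).
From t ≡ 339642 (mod 631331) write t = 339642 + 631331s. Substituting into t ≡ 111 (mod 191) gives 631331s ≡ 67 (mod 191), and since 76⁻¹ ≡ 93 (mod 191), s ≡ 119. Hence t ≡ 339642 + 631331·119 = 75468031 (mod 120584221).
From t ≡ 75468031 (mod 120584221) write t = 75468031 + 120584221s. Substituting into t ≡ 56 (mod 71) gives 120584221s ≡ 55 (mod 71), and since 22⁻¹ ≡ 42 (mod 71), s ≡ 38. Hence t ≡ 75468031 + 120584221·38 = 4657668429 (mod 8561479691).

4657668429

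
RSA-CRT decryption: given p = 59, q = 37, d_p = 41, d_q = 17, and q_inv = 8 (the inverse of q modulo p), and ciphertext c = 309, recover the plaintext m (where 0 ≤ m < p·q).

424

m₁ = c^(d_p) mod p: c ≡ 14 (mod 59), and 14^41 mod 59 = 11.
m₂ = c^(d_q) mod q: c ≡ 13 (mod 37), and 13^17 mod 37 = 17.
h = q_inv·(m₁ − m₂) mod p = 8·(11 − 17) mod 59 = 11.
m = m₂ + h·q = 17 + 11·37 = 424.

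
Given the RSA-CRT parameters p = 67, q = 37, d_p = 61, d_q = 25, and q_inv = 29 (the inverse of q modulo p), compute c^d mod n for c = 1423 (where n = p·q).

m₁ = c^(d_p) mod p: c ≡ 16 (mod 67), and 16^61 mod 67 = 49.
m₂ = c^(d_q) mod q: c ≡ 17 (mod 37), and 17^25 mod 37 = 22.
h = q_inv·(m₁ − m₂) mod p = 29·(49 − 22) mod 67 = 46.
m = m₂ + h·q = 22 + 46·37 = 1724.

1724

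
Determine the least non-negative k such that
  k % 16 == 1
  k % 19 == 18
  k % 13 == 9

From k ≡ 1 (mod 16) write k = 1 + 16t. Substituting into k ≡ 18 (mod 19) gives 16t ≡ 17 (mod 19), and since 16⁻¹ ≡ 6 (mod 19), t ≡ 7. Hence k ≡ 1 + 16·7 = 113 (mod 304).
From k ≡ 113 (mod 304) write k = 113 + 304t. Substituting into k ≡ 9 (mod 13) gives 304t ≡ 0 (mod 13), and since 5⁻¹ ≡ 8 (mod 13), t ≡ 0. Hence k ≡ 113 + 304·0 = 113 (mod 3952).

113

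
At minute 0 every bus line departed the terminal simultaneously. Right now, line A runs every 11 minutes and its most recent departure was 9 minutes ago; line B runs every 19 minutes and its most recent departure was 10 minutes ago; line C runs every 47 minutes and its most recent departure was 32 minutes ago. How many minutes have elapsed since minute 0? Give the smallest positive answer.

The moduli are pairwise coprime; N = 11·19·47 = 9823.
N/11 = 893; 893 ≡ 2 (mod 11); 2·6 ≡ 1, so inverse 6.
N/19 = 517; 517 ≡ 4 (mod 19); 4·5 ≡ 1, so inverse 5.
N/47 = 209; 209 ≡ 21 (mod 47); 21·9 ≡ 1, so inverse 9.
t ≡ 9·893·6 + 10·517·5 + 32·209·9 = 134264.
134264 mod 9823 = 6565.

6565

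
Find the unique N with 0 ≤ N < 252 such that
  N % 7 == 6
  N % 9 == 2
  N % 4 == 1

209

The moduli are pairwise coprime; M = 7·9·4 = 252.
M/7 = 36; 36 ≡ 1 (mod 7), inverse 1.
M/9 = 28; 28 ≡ 1 (mod 9), inverse 1.
M/4 = 63; 63 ≡ 3 (mod 4); 3·3 ≡ 1, so inverse 3.
N ≡ 6·36·1 + 2·28·1 + 1·63·3 = 461.
461 mod 252 = 209.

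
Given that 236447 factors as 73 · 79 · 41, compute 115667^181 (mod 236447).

Mod 73: 115667 ≡ 35; by Fermat, exponent reduces to 181 mod 72 = 37; 35^37 ≡ 35 (mod 73).
Mod 79: 115667 ≡ 11; by Fermat, exponent reduces to 181 mod 78 = 25; 11^25 ≡ 5 (mod 79).
Mod 41: 115667 ≡ 6; by Fermat, exponent reduces to 181 mod 40 = 21; 6^21 ≡ 35 (mod 41).
Combine by CRT: x ≡ 35 (mod 73), x ≡ 5 (mod 79), x ≡ 35 (mod 41) ⇒ x ≡ 167643 (mod 236447).

167643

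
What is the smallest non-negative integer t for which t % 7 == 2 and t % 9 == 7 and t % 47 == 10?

1843

The moduli are pairwise coprime; N = 7·9·47 = 2961.
N/7 = 423; 423 ≡ 3 (mod 7); 3·5 ≡ 1, so inverse 5.
N/9 = 329; 329 ≡ 5 (mod 9); 5·2 ≡ 1, so inverse 2.
N/47 = 63; 63 ≡ 16 (mod 47); 16·3 ≡ 1, so inverse 3.
t ≡ 2·423·5 + 7·329·2 + 10·63·3 = 10726.
10726 mod 2961 = 1843.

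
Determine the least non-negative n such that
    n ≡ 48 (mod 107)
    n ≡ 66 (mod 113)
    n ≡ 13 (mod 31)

Combine the congruences pairwise.
From n ≡ 48 (mod 107) write n = 48 + 107t. Substituting into n ≡ 66 (mod 113) gives 107t ≡ 18 (mod 113), and since 107⁻¹ ≡ 94 (mod 113), t ≡ 110. Hence n ≡ 48 + 107·110 = 11818 (mod 12091).
From n ≡ 11818 (mod 12091) write n = 11818 + 12091t. Substituting into n ≡ 13 (mod 31) gives 12091t ≡ 6 (mod 31), and since 1⁻¹ ≡ 1 (mod 31), t ≡ 6. Hence n ≡ 11818 + 12091·6 = 84364 (mod 374821).

84364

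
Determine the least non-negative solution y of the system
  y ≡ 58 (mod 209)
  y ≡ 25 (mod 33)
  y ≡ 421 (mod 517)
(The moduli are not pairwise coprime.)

5074

Combine the congruences pairwise.
gcd(209, 33) = 11 and 11 | (25 − 58), so the pair is consistent; merging gives y ≡ 58 (mod 627), where 627 = lcm(209, 33).
gcd(627, 517) = 11 and 11 | (421 − 58), so the pair is consistent; merging gives y ≡ 5074 (mod 29469), where 29469 = lcm(627, 517).
The solution is unique modulo lcm(209, 33, 517) = 29469.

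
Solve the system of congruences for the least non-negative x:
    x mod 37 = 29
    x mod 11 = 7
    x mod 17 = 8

1657

The moduli are pairwise coprime; N = 37·11·17 = 6919.
N/37 = 187; 187 ≡ 2 (mod 37); 2·19 ≡ 1, so inverse 19.
N/11 = 629; 629 ≡ 2 (mod 11); 2·6 ≡ 1, so inverse 6.
N/17 = 407; 407 ≡ 16 (mod 17); 16·16 ≡ 1, so inverse 16.
x ≡ 29·187·19 + 7·629·6 + 8·407·16 = 181551.
181551 mod 6919 = 1657.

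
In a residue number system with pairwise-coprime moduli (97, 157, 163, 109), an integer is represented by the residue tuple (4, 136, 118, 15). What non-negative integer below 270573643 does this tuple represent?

205189245

The moduli are pairwise coprime; N = 97·157·163·109 = 270573643.
N/97 = 2789419; 2789419 ≡ 87 (mod 97); 87·29 ≡ 1, so inverse 29.
N/157 = 1723399; 1723399 ≡ 10 (mod 157); 10·110 ≡ 1, so inverse 110.
N/163 = 1659961; 1659961 ≡ 132 (mod 163); 132·21 ≡ 1, so inverse 21.
N/109 = 2482327; 2482327 ≡ 70 (mod 109); 70·95 ≡ 1, so inverse 95.
x ≡ 4·2789419·29 + 136·1723399·110 + 118·1659961·21 + 15·2482327·95 = 33756320977.
33756320977 mod 270573643 = 205189245.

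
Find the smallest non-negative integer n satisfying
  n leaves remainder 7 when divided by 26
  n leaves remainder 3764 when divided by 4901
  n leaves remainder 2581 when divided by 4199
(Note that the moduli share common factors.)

gcd(26, 4901) = 13 and 13 | (3764 − 7), so the pair is consistent; merging gives n ≡ 8665 (mod 9802), where 9802 = lcm(26, 4901).
gcd(9802, 4199) = 13 and 13 | (2581 − 8665), so the pair is consistent; merging gives n ≡ 2076887 (mod 3166046), where 3166046 = lcm(9802, 4199).
The solution is unique modulo lcm(26, 4901, 4199) = 3166046.

2076887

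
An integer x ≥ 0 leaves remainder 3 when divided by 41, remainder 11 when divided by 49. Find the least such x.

1971

From x ≡ 3 (mod 41) write x = 3 + 41t. Substituting into x ≡ 11 (mod 49) gives 41t ≡ 8 (mod 49), and since 41⁻¹ ≡ 6 (mod 49), t ≡ 48. Hence x ≡ 3 + 41·48 = 1971 (mod 2009).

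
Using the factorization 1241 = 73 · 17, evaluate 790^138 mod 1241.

149

Mod 73: 790 ≡ 60; by Fermat, exponent reduces to 138 mod 72 = 66; 60^66 ≡ 3 (mod 73).
Mod 17: 790 ≡ 8; by Fermat, exponent reduces to 138 mod 16 = 10; 8^10 ≡ 13 (mod 17).
Combine by CRT: x ≡ 3 (mod 73), x ≡ 13 (mod 17) ⇒ x ≡ 149 (mod 1241).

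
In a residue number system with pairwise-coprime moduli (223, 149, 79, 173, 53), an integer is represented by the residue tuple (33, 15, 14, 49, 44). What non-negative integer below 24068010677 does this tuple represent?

The moduli are pairwise coprime; N = 223·149·79·173·53 = 24068010677.
N/223 = 107928299; 107928299 ≡ 90 (mod 223); 90·57 ≡ 1, so inverse 57.
N/149 = 161530273; 161530273 ≡ 118 (mod 149); 118·24 ≡ 1, so inverse 24.
N/79 = 304658363; 304658363 ≡ 77 (mod 79); 77·39 ≡ 1, so inverse 39.
N/173 = 139121449; 139121449 ≡ 39 (mod 173); 39·71 ≡ 1, so inverse 71.
N/53 = 454113409; 454113409 ≡ 28 (mod 53); 28·36 ≡ 1, so inverse 36.
x ≡ 33·107928299·57 + 15·161530273·24 + 14·304658363·39 + 49·139121449·71 + 44·454113409·36 = 1630826655824.
1630826655824 mod 24068010677 = 18269940465.

18269940465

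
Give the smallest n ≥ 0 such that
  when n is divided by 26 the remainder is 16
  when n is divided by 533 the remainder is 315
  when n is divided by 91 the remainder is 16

Combine the congruences pairwise.
gcd(26, 533) = 13 and 13 | (315 − 16), so the pair is consistent; merging gives n ≡ 848 (mod 1066), where 1066 = lcm(26, 533).
gcd(1066, 91) = 13 and 13 | (16 − 848), so the pair is consistent; merging gives n ≡ 5112 (mod 7462), where 7462 = lcm(1066, 91).
The solution is unique modulo lcm(26, 533, 91) = 7462.

5112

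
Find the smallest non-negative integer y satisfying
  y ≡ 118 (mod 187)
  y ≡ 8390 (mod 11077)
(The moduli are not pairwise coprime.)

185622

gcd(187, 11077) = 11 and 11 | (8390 − 118), so the pair is consistent; merging gives y ≡ 185622 (mod 188309), where 188309 = lcm(187, 11077).
The solution is unique modulo lcm(187, 11077) = 188309.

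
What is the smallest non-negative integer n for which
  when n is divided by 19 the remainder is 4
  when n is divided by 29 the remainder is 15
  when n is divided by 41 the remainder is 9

13703

The moduli are pairwise coprime; M = 19·29·41 = 22591.
M/19 = 1189; 1189 ≡ 11 (mod 19); 11·7 ≡ 1, so inverse 7.
M/29 = 779; 779 ≡ 25 (mod 29); 25·7 ≡ 1, so inverse 7.
M/41 = 551; 551 ≡ 18 (mod 41); 18·16 ≡ 1, so inverse 16.
n ≡ 4·1189·7 + 15·779·7 + 9·551·16 = 194431.
194431 mod 22591 = 13703.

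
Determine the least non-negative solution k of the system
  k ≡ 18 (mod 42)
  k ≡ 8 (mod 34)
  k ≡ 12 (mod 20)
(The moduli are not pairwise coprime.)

1572

gcd(42, 34) = 2 and 2 | (8 − 18), so the pair is consistent; merging gives k ≡ 144 (mod 714), where 714 = lcm(42, 34).
gcd(714, 20) = 2 and 2 | (12 − 144), so the pair is consistent; merging gives k ≡ 1572 (mod 7140), where 7140 = lcm(714, 20).
The solution is unique modulo lcm(42, 34, 20) = 7140.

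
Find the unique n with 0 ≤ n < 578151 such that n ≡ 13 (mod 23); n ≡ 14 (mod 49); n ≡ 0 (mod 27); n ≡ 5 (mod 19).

182196

Combine the congruences pairwise.
From n ≡ 13 (mod 23) write n = 13 + 23t. Substituting into n ≡ 14 (mod 49) gives 23t ≡ 1 (mod 49), and since 23⁻¹ ≡ 32 (mod 49), t ≡ 32. Hence n ≡ 13 + 23·32 = 749 (mod 1127).
From n ≡ 749 (mod 1127) write n = 749 + 1127t. Substituting into n ≡ 0 (mod 27) gives 1127t ≡ 7 (mod 27), and since 20⁻¹ ≡ 23 (mod 27), t ≡ 26. Hence n ≡ 749 + 1127·26 = 30051 (mod 30429).
From n ≡ 30051 (mod 30429) write n = 30051 + 30429t. Substituting into n ≡ 5 (mod 19) gives 30429t ≡ 12 (mod 19), and since 10⁻¹ ≡ 2 (mod 19), t ≡ 5. Hence n ≡ 30051 + 30429·5 = 182196 (mod 578151).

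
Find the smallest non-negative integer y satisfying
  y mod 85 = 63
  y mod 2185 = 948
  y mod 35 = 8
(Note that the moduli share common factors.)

Combine the congruences pairwise.
gcd(85, 2185) = 5 and 5 | (948 − 63), so the pair is consistent; merging gives y ≡ 33723 (mod 37145), where 37145 = lcm(85, 2185).
gcd(37145, 35) = 5 and 5 | (8 − 33723), so the pair is consistent; merging gives y ≡ 256593 (mod 260015), where 260015 = lcm(37145, 35).
The solution is unique modulo lcm(85, 2185, 35) = 260015.

256593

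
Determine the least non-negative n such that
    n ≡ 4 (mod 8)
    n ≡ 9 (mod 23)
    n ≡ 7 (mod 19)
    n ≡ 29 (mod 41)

Combine the congruences pairwise.
From n ≡ 4 (mod 8) write n = 4 + 8t. Substituting into n ≡ 9 (mod 23) gives 8t ≡ 5 (mod 23), and since 8⁻¹ ≡ 3 (mod 23), t ≡ 15. Hence n ≡ 4 + 8·15 = 124 (mod 184).
From n ≡ 124 (mod 184) write n = 124 + 184t. Substituting into n ≡ 7 (mod 19) gives 184t ≡ 16 (mod 19), and since 13⁻¹ ≡ 3 (mod 19), t ≡ 10. Hence n ≡ 124 + 184·10 = 1964 (mod 3496).
From n ≡ 1964 (mod 3496) write n = 1964 + 3496t. Substituting into n ≡ 29 (mod 41) gives 3496t ≡ 33 (mod 41), and since 11⁻¹ ≡ 15 (mod 41), t ≡ 3. Hence n ≡ 1964 + 3496·3 = 12452 (mod 143336).

12452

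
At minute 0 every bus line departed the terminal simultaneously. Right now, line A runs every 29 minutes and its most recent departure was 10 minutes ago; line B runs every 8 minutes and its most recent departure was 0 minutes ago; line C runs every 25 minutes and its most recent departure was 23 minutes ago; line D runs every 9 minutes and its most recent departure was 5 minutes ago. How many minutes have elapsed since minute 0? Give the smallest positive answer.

The moduli are pairwise coprime; N = 29·8·25·9 = 52200.
N/29 = 1800; 1800 ≡ 2 (mod 29); 2·15 ≡ 1, so inverse 15.
N/8 = 6525; 6525 ≡ 5 (mod 8); 5·5 ≡ 1, so inverse 5.
N/25 = 2088; 2088 ≡ 13 (mod 25); 13·2 ≡ 1, so inverse 2.
N/9 = 5800; 5800 ≡ 4 (mod 9); 4·7 ≡ 1, so inverse 7.
t ≡ 10·1800·15 + 0·6525·5 + 23·2088·2 + 5·5800·7 = 569048.
569048 mod 52200 = 47048.

47048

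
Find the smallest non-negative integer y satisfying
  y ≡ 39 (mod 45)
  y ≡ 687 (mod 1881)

gcd(45, 1881) = 9 and 9 | (687 − 39), so the pair is consistent; merging gives y ≡ 4449 (mod 9405), where 9405 = lcm(45, 1881).
The solution is unique modulo lcm(45, 1881) = 9405.

4449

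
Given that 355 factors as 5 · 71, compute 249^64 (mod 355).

Mod 5: 249 ≡ 4; since 4 | 64, by Fermat 4^64 ≡ 1 (mod 5).
Mod 71: 249 ≡ 36; 36^64 ≡ 64 (mod 71).
Combine by CRT: x ≡ 1 (mod 5), x ≡ 64 (mod 71) ⇒ x ≡ 206 (mod 355).

206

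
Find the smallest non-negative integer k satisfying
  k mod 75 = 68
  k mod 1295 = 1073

Combine the congruences pairwise.
gcd(75, 1295) = 5 and 5 | (1073 − 68), so the pair is consistent; merging gives k ≡ 8843 (mod 19425), where 19425 = lcm(75, 1295).
The solution is unique modulo lcm(75, 1295) = 19425.

8843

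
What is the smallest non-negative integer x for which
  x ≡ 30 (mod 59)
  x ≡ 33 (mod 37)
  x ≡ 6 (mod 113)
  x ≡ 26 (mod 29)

5581076

Combine the congruences pairwise.
From x ≡ 30 (mod 59) write x = 30 + 59t. Substituting into x ≡ 33 (mod 37) gives 59t ≡ 3 (mod 37), and since 22⁻¹ ≡ 32 (mod 37), t ≡ 22. Hence x ≡ 30 + 59·22 = 1328 (mod 2183).
From x ≡ 1328 (mod 2183) write x = 1328 + 2183t. Substituting into x ≡ 6 (mod 113) gives 2183t ≡ 34 (mod 113), and since 36⁻¹ ≡ 22 (mod 113), t ≡ 70. Hence x ≡ 1328 + 2183·70 = 154138 (mod 246679).
From x ≡ 154138 (mod 246679) write x = 154138 + 246679t. Substituting into x ≡ 26 (mod 29) gives 246679t ≡ 23 (mod 29), and since 5⁻¹ ≡ 6 (mod 29), t ≡ 22. Hence x ≡ 154138 + 246679·22 = 5581076 (mod 7153691).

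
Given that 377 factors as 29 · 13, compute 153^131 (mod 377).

147

Mod 29: 153 ≡ 8; by Fermat, exponent reduces to 131 mod 28 = 19; 8^19 ≡ 2 (mod 29).
Mod 13: 153 ≡ 10; by Fermat, exponent reduces to 131 mod 12 = 11; 10^11 ≡ 4 (mod 13).
Combine by CRT: x ≡ 2 (mod 29), x ≡ 4 (mod 13) ⇒ x ≡ 147 (mod 377).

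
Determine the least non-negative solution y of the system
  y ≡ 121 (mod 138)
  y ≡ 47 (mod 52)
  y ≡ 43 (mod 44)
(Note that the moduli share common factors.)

gcd(138, 52) = 2 and 2 | (47 − 121), so the pair is consistent; merging gives y ≡ 1087 (mod 3588), where 3588 = lcm(138, 52).
gcd(3588, 44) = 4 and 4 | (43 − 1087), so the pair is consistent; merging gives y ≡ 22615 (mod 39468), where 39468 = lcm(3588, 44).
The solution is unique modulo lcm(138, 52, 44) = 39468.

22615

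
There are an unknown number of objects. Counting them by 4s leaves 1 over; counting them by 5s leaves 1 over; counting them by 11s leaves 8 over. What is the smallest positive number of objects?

41

Combine the congruences pairwise.
From N ≡ 1 (mod 4) write N = 1 + 4t. Substituting into N ≡ 1 (mod 5) gives 4t ≡ 0 (mod 5), and since 4⁻¹ ≡ 4 (mod 5), t ≡ 0. Hence N ≡ 1 + 4·0 = 1 (mod 20).
From N ≡ 1 (mod 20) write N = 1 + 20t. Substituting into N ≡ 8 (mod 11) gives 20t ≡ 7 (mod 11), and since 9⁻¹ ≡ 5 (mod 11), t ≡ 2. Hence N ≡ 1 + 20·2 = 41 (mod 220).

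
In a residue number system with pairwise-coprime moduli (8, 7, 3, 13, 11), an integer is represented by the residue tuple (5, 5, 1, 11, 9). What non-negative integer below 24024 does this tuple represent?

The moduli are pairwise coprime; N = 8·7·3·13·11 = 24024.
N/8 = 3003; 3003 ≡ 3 (mod 8); 3·3 ≡ 1, so inverse 3.
N/7 = 3432; 3432 ≡ 2 (mod 7); 2·4 ≡ 1, so inverse 4.
N/3 = 8008; 8008 ≡ 1 (mod 3), inverse 1.
N/13 = 1848; 1848 ≡ 2 (mod 13); 2·7 ≡ 1, so inverse 7.
N/11 = 2184; 2184 ≡ 6 (mod 11); 6·2 ≡ 1, so inverse 2.
x ≡ 5·3003·3 + 5·3432·4 + 1·8008·1 + 11·1848·7 + 9·2184·2 = 303301.
303301 mod 24024 = 15013.

15013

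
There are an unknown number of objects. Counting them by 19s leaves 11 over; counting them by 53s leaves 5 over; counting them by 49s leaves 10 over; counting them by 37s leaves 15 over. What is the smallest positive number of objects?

From N ≡ 11 (mod 19) write N = 11 + 19t. Substituting into N ≡ 5 (mod 53) gives 19t ≡ 47 (mod 53), and since 19⁻¹ ≡ 14 (mod 53), t ≡ 22. Hence N ≡ 11 + 19·22 = 429 (mod 1007).
From N ≡ 429 (mod 1007) write N = 429 + 1007t. Substituting into N ≡ 10 (mod 49) gives 1007t ≡ 22 (mod 49), and since 27⁻¹ ≡ 20 (mod 49), t ≡ 48. Hence N ≡ 429 + 1007·48 = 48765 (mod 49343).
From N ≡ 48765 (mod 49343) write N = 48765 + 49343t. Substituting into N ≡ 15 (mod 37) gives 49343t ≡ 16 (mod 37), and since 22⁻¹ ≡ 32 (mod 37), t ≡ 31. Hence N ≡ 48765 + 49343·31 = 1578398 (mod 1825691).

1578398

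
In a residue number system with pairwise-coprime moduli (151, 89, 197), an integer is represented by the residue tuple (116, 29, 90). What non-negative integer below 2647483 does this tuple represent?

From x ≡ 116 (mod 151) write x = 116 + 151t. Substituting into x ≡ 29 (mod 89) gives 151t ≡ 2 (mod 89), and since 62⁻¹ ≡ 56 (mod 89), t ≡ 23. Hence x ≡ 116 + 151·23 = 3589 (mod 13439).
From x ≡ 3589 (mod 13439) write x = 3589 + 13439t. Substituting into x ≡ 90 (mod 197) gives 13439t ≡ 47 (mod 197), and since 43⁻¹ ≡ 55 (mod 197), t ≡ 24. Hence x ≡ 3589 + 13439·24 = 326125 (mod 2647483).

326125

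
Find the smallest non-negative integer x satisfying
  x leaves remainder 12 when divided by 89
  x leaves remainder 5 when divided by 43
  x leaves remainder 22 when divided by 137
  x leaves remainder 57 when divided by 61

The moduli are pairwise coprime; N = 89·43·137·61 = 31982239.
N/89 = 359351; 359351 ≡ 58 (mod 89); 58·66 ≡ 1, so inverse 66.
N/43 = 743773; 743773 ≡ 2 (mod 43); 2·22 ≡ 1, so inverse 22.
N/137 = 233447; 233447 ≡ 136 (mod 137); 136·136 ≡ 1, so inverse 136.
N/61 = 524299; 524299 ≡ 4 (mod 61); 4·46 ≡ 1, so inverse 46.
x ≡ 12·359351·66 + 5·743773·22 + 22·233447·136 + 57·524299·46 = 2439606424.
2439606424 mod 31982239 = 8956260.

8956260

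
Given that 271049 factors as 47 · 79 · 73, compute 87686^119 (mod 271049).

70294

Mod 47: 87686 ≡ 31; by Fermat, exponent reduces to 119 mod 46 = 27; 31^27 ≡ 29 (mod 47).
Mod 79: 87686 ≡ 75; by Fermat, exponent reduces to 119 mod 78 = 41; 75^41 ≡ 63 (mod 79).
Mod 73: 87686 ≡ 13; by Fermat, exponent reduces to 119 mod 72 = 47; 13^47 ≡ 68 (mod 73).
Combine by CRT: x ≡ 29 (mod 47), x ≡ 63 (mod 79), x ≡ 68 (mod 73) ⇒ x ≡ 70294 (mod 271049).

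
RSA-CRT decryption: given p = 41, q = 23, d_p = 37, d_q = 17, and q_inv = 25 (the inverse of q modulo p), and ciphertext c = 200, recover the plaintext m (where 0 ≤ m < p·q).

m₁ = c^(d_p) mod p: c ≡ 36 (mod 41), and 36^37 mod 41 = 20.
m₂ = c^(d_q) mod q: c ≡ 16 (mod 23), and 16^17 mod 23 = 4.
h = q_inv·(m₁ − m₂) mod p = 25·(20 − 4) mod 41 = 31.
m = m₂ + h·q = 4 + 31·23 = 717.

717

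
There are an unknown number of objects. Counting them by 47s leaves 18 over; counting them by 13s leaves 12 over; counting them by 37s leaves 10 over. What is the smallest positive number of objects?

16327

From N ≡ 18 (mod 47) write N = 18 + 47t. Substituting into N ≡ 12 (mod 13) gives 47t ≡ 7 (mod 13), and since 8⁻¹ ≡ 5 (mod 13), t ≡ 9. Hence N ≡ 18 + 47·9 = 441 (mod 611).
From N ≡ 441 (mod 611) write N = 441 + 611t. Substituting into N ≡ 10 (mod 37) gives 611t ≡ 13 (mod 37), and since 19⁻¹ ≡ 2 (mod 37), t ≡ 26. Hence N ≡ 441 + 611·26 = 16327 (mod 22607).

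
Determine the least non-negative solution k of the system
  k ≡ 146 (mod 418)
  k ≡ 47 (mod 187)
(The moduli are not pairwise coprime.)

982

gcd(418, 187) = 11 and 11 | (47 − 146), so the pair is consistent; merging gives k ≡ 982 (mod 7106), where 7106 = lcm(418, 187).
The solution is unique modulo lcm(418, 187) = 7106.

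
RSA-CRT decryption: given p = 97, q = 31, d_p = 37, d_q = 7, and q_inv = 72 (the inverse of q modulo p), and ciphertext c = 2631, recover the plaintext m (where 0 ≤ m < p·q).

m₁ = c^(d_p) mod p: c ≡ 12 (mod 97), and 12^37 mod 97 = 27.
m₂ = c^(d_q) mod q: c ≡ 27 (mod 31), and 27^7 mod 31 = 15.
h = q_inv·(m₁ − m₂) mod p = 72·(27 − 15) mod 97 = 88.
m = m₂ + h·q = 15 + 88·31 = 2743.

2743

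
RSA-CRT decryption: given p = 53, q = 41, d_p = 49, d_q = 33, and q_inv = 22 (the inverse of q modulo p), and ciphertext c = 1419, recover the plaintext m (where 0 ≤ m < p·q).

578

m₁ = c^(d_p) mod p: c ≡ 41 (mod 53), and 41^49 mod 53 = 48.
m₂ = c^(d_q) mod q: c ≡ 25 (mod 41), and 25^33 mod 41 = 4.
h = q_inv·(m₁ − m₂) mod p = 22·(48 − 4) mod 53 = 14.
m = m₂ + h·q = 4 + 14·41 = 578.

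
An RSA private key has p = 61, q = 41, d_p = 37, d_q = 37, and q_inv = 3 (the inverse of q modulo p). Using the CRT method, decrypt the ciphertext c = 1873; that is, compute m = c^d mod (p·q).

m₁ = c^(d_p) mod p: c ≡ 43 (mod 61), and 43^37 mod 61 = 59.
m₂ = c^(d_q) mod q: c ≡ 28 (mod 41), and 28^37 mod 41 = 29.
h = q_inv·(m₁ − m₂) mod p = 3·(59 − 29) mod 61 = 29.
m = m₂ + h·q = 29 + 29·41 = 1218.

1218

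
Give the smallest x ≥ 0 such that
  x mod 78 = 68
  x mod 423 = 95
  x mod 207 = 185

169718

gcd(78, 423) = 3 and 3 | (95 − 68), so the pair is consistent; merging gives x ≡ 4748 (mod 10998), where 10998 = lcm(78, 423).
gcd(10998, 207) = 9 and 9 | (185 − 4748), so the pair is consistent; merging gives x ≡ 169718 (mod 252954), where 252954 = lcm(10998, 207).
The solution is unique modulo lcm(78, 423, 207) = 252954.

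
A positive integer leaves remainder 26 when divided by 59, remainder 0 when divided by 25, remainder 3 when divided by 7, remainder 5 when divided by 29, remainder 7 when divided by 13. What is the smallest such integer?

3562800

The moduli are pairwise coprime; N = 59·25·7·29·13 = 3892525.
N/59 = 65975; 65975 ≡ 13 (mod 59); 13·50 ≡ 1, so inverse 50.
N/25 = 155701; 155701 ≡ 1 (mod 25), inverse 1.
N/7 = 556075; 556075 ≡ 2 (mod 7); 2·4 ≡ 1, so inverse 4.
N/29 = 134225; 134225 ≡ 13 (mod 29); 13·9 ≡ 1, so inverse 9.
N/13 = 299425; 299425 ≡ 9 (mod 13); 9·3 ≡ 1, so inverse 3.
x ≡ 26·65975·50 + 0·155701·1 + 3·556075·4 + 5·134225·9 + 7·299425·3 = 104768450.
104768450 mod 3892525 = 3562800.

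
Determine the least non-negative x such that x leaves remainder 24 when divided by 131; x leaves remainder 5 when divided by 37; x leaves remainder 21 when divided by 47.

Combine the congruences pairwise.
From x ≡ 24 (mod 131) write x = 24 + 131t. Substituting into x ≡ 5 (mod 37) gives 131t ≡ 18 (mod 37), and since 20⁻¹ ≡ 13 (mod 37), t ≡ 12. Hence x ≡ 24 + 131·12 = 1596 (mod 4847).
From x ≡ 1596 (mod 4847) write x = 1596 + 4847t. Substituting into x ≡ 21 (mod 47) gives 4847t ≡ 23 (mod 47), and since 6⁻¹ ≡ 8 (mod 47), t ≡ 43. Hence x ≡ 1596 + 4847·43 = 210017 (mod 227809).

210017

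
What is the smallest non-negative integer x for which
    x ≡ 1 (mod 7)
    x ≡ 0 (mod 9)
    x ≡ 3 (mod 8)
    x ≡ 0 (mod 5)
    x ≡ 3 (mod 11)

2115

From x ≡ 1 (mod 7) write x = 1 + 7t. Substituting into x ≡ 0 (mod 9) gives 7t ≡ 8 (mod 9), and since 7⁻¹ ≡ 4 (mod 9), t ≡ 5. Hence x ≡ 1 + 7·5 = 36 (mod 63).
From x ≡ 36 (mod 63) write x = 36 + 63t. Substituting into x ≡ 3 (mod 8) gives 63t ≡ 7 (mod 8), and since 7⁻¹ ≡ 7 (mod 8), t ≡ 1. Hence x ≡ 36 + 63·1 = 99 (mod 504).
From x ≡ 99 (mod 504) write x = 99 + 504t. Substituting into x ≡ 0 (mod 5) gives 504t ≡ 1 (mod 5), and since 4⁻¹ ≡ 4 (mod 5), t ≡ 4. Hence x ≡ 99 + 504·4 = 2115 (mod 2520).
From x ≡ 2115 (mod 2520) write x = 2115 + 2520t. Substituting into x ≡ 3 (mod 11) gives 2520t ≡ 0 (mod 11), and since 1⁻¹ ≡ 1 (mod 11), t ≡ 0. Hence x ≡ 2115 + 2520·0 = 2115 (mod 27720).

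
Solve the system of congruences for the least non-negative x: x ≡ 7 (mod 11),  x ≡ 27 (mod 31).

From x ≡ 7 (mod 11) write x = 7 + 11t. Substituting into x ≡ 27 (mod 31) gives 11t ≡ 20 (mod 31), and since 11⁻¹ ≡ 17 (mod 31), t ≡ 30. Hence x ≡ 7 + 11·30 = 337 (mod 341).

337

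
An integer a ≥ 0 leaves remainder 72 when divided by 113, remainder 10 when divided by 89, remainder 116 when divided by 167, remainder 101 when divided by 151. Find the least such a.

From a ≡ 72 (mod 113) write a = 72 + 113t. Substituting into a ≡ 10 (mod 89) gives 113t ≡ 27 (mod 89), and since 24⁻¹ ≡ 26 (mod 89), t ≡ 79. Hence a ≡ 72 + 113·79 = 8999 (mod 10057).
From a ≡ 8999 (mod 10057) write a = 8999 + 10057t. Substituting into a ≡ 116 (mod 167) gives 10057t ≡ 135 (mod 167), and since 37⁻¹ ≡ 158 (mod 167), t ≡ 121. Hence a ≡ 8999 + 10057·121 = 1225896 (mod 1679519).
From a ≡ 1225896 (mod 1679519) write a = 1225896 + 1679519t. Substituting into a ≡ 101 (mod 151) gives 1679519t ≡ 23 (mod 151), and since 97⁻¹ ≡ 137 (mod 151), t ≡ 131. Hence a ≡ 1225896 + 1679519·131 = 221242885 (mod 253607369).

221242885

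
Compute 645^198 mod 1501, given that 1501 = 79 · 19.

1407

Mod 79: 645 ≡ 13; by Fermat, exponent reduces to 198 mod 78 = 42; 13^42 ≡ 64 (mod 79).
Mod 19: 645 ≡ 18; since 18 | 198, by Fermat 18^198 ≡ 1 (mod 19).
Combine by CRT: x ≡ 64 (mod 79), x ≡ 1 (mod 19) ⇒ x ≡ 1407 (mod 1501).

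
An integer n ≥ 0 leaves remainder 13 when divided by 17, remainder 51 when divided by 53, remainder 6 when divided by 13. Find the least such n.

The moduli are pairwise coprime; M = 17·53·13 = 11713.
M/17 = 689; 689 ≡ 9 (mod 17); 9·2 ≡ 1, so inverse 2.
M/53 = 221; 221 ≡ 9 (mod 53); 9·6 ≡ 1, so inverse 6.
M/13 = 901; 901 ≡ 4 (mod 13); 4·10 ≡ 1, so inverse 10.
n ≡ 13·689·2 + 51·221·6 + 6·901·10 = 139600.
139600 mod 11713 = 10757.

10757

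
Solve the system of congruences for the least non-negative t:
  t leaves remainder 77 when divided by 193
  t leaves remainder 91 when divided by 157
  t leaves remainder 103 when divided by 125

2553853

From t ≡ 77 (mod 193) write t = 77 + 193s. Substituting into t ≡ 91 (mod 157) gives 193s ≡ 14 (mod 157), and since 36⁻¹ ≡ 48 (mod 157), s ≡ 44. Hence t ≡ 77 + 193·44 = 8569 (mod 30301).
From t ≡ 8569 (mod 30301) write t = 8569 + 30301s. Substituting into t ≡ 103 (mod 125) gives 30301s ≡ 34 (mod 125), and since 51⁻¹ ≡ 76 (mod 125), s ≡ 84. Hence t ≡ 8569 + 30301·84 = 2553853 (mod 3787625).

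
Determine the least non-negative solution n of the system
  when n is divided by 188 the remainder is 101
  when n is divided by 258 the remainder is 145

gcd(188, 258) = 2 and 2 | (145 − 101), so the pair is consistent; merging gives n ≡ 22849 (mod 24252), where 24252 = lcm(188, 258).
The solution is unique modulo lcm(188, 258) = 24252.

22849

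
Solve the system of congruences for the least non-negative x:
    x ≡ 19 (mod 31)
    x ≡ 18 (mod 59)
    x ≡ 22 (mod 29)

48162

The moduli are pairwise coprime; N = 31·59·29 = 53041.
N/31 = 1711; 1711 ≡ 6 (mod 31); 6·26 ≡ 1, so inverse 26.
N/59 = 899; 899 ≡ 14 (mod 59); 14·38 ≡ 1, so inverse 38.
N/29 = 1829; 1829 ≡ 2 (mod 29); 2·15 ≡ 1, so inverse 15.
x ≡ 19·1711·26 + 18·899·38 + 22·1829·15 = 2063720.
2063720 mod 53041 = 48162.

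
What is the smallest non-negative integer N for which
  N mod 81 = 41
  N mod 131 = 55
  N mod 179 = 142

561128

From N ≡ 41 (mod 81) write N = 41 + 81t. Substituting into N ≡ 55 (mod 131) gives 81t ≡ 14 (mod 131), and since 81⁻¹ ≡ 55 (mod 131), t ≡ 115. Hence N ≡ 41 + 81·115 = 9356 (mod 10611).
From N ≡ 9356 (mod 10611) write N = 9356 + 10611t. Substituting into N ≡ 142 (mod 179) gives 10611t ≡ 94 (mod 179), and since 50⁻¹ ≡ 111 (mod 179), t ≡ 52. Hence N ≡ 9356 + 10611·52 = 561128 (mod 1899369).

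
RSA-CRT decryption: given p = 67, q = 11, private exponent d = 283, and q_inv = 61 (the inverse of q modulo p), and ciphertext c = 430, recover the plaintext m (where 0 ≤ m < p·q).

d_p = d mod (p−1) = 283 mod 66 = 19; d_q = d mod (q−1) = 3.
m₁ = c^(d_p) mod p: c ≡ 28 (mod 67), and 28^19 mod 67 = 18.
m₂ = c^(d_q) mod q: c ≡ 1 (mod 11), and 1^3 mod 11 = 1.
h = q_inv·(m₁ − m₂) mod p = 61·(18 − 1) mod 67 = 32.
m = m₂ + h·q = 1 + 32·11 = 353.

353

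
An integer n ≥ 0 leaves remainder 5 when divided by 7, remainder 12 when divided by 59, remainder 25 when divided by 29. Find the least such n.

The moduli are pairwise coprime; M = 7·59·29 = 11977.
M/7 = 1711; 1711 ≡ 3 (mod 7); 3·5 ≡ 1, so inverse 5.
M/59 = 203; 203 ≡ 26 (mod 59); 26·25 ≡ 1, so inverse 25.
M/29 = 413; 413 ≡ 7 (mod 29); 7·25 ≡ 1, so inverse 25.
n ≡ 5·1711·5 + 12·203·25 + 25·413·25 = 361800.
361800 mod 11977 = 2490.

2490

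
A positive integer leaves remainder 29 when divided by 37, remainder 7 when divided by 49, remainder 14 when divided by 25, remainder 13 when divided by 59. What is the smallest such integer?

1822464

From N ≡ 29 (mod 37) write N = 29 + 37t. Substituting into N ≡ 7 (mod 49) gives 37t ≡ 27 (mod 49), and since 37⁻¹ ≡ 4 (mod 49), t ≡ 10. Hence N ≡ 29 + 37·10 = 399 (mod 1813).
From N ≡ 399 (mod 1813) write N = 399 + 1813t. Substituting into N ≡ 14 (mod 25) gives 1813t ≡ 15 (mod 25), and since 13⁻¹ ≡ 2 (mod 25), t ≡ 5. Hence N ≡ 399 + 1813·5 = 9464 (mod 45325).
From N ≡ 9464 (mod 45325) write N = 9464 + 45325t. Substituting into N ≡ 13 (mod 59) gives 45325t ≡ 48 (mod 59), and since 13⁻¹ ≡ 50 (mod 59), t ≡ 40. Hence N ≡ 9464 + 45325·40 = 1822464 (mod 2674175).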